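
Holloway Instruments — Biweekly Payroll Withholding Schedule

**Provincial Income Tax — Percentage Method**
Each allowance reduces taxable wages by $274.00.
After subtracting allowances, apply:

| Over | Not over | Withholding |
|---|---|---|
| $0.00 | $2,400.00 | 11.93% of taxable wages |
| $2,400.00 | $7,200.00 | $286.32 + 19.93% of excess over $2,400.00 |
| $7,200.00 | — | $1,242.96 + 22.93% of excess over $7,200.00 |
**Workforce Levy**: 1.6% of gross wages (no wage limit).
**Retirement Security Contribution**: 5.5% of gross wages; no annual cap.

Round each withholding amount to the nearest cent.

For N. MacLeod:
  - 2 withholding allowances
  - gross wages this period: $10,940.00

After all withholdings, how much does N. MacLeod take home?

Provincial Income Tax: taxable = $10,940.00 − 2×$274.00 = $10,392.00
  $1,242.96 + 22.93% × ($10,392.00 − $7,200.00) = $1,242.96 + 22.93% × $3,192.00 = $1,974.89
Workforce Levy: 1.6% × $10,940.00 = $175.04
Retirement Security Contribution: 5.5% × $10,940.00 = $601.70
Total withheld: $1,974.89 + $175.04 + $601.70 = $2,751.63
Net pay: $10,940.00 − $2,751.63 = $8,188.37

$8,188.37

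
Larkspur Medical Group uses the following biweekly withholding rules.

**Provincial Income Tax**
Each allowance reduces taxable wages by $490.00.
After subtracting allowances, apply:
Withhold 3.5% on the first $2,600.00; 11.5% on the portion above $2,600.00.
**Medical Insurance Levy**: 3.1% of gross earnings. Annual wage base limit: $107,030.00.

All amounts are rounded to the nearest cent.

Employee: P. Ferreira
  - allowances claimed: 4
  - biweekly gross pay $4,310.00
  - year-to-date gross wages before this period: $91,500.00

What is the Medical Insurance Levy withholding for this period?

$133.61

Medical Insurance Levy: 3.1% × $4,310.00 = $133.61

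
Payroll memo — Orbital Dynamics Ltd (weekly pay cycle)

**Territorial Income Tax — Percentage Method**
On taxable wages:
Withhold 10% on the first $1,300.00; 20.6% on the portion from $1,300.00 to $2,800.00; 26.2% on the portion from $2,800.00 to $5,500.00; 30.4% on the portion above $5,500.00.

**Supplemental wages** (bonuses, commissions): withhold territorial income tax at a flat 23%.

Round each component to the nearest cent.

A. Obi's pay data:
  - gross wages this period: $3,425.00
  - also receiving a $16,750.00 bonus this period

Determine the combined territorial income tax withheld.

$4,455.25

Territorial Income Tax: taxable = $3,425.00
  $439.00 + 26.2% × ($3,425.00 − $2,800.00) = $439.00 + 26.2% × $625.00 = $602.75
Supplemental (23% flat on bonus): 23% × $16,750.00 = $3,852.50
Total territorial income tax: $602.75 + $3,852.50 = $4,455.25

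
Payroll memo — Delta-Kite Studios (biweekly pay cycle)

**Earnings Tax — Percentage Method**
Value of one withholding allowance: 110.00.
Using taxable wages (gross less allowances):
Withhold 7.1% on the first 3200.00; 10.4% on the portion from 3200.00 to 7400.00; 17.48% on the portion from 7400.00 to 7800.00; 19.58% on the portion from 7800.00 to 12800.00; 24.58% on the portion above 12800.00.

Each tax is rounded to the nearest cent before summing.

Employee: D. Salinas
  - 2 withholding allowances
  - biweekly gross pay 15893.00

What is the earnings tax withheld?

Earnings Tax: taxable = 15893.00 − 2×110.00 = 15673.00
  1712.92 + 24.58% × (15673.00 − 12800.00) = 1712.92 + 24.58% × 2873.00 = 2419.10

2419.10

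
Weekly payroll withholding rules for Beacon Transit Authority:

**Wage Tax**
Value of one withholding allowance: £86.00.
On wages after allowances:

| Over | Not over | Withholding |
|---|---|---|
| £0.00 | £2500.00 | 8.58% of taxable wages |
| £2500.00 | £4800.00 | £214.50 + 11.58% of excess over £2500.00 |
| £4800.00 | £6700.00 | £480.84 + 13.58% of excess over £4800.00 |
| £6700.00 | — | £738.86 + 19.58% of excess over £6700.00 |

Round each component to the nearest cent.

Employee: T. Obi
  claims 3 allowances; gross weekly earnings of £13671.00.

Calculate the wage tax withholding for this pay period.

Wage Tax: taxable = £13671.00 − 3×£86.00 = £13413.00
  £738.86 + 19.58% × (£13413.00 − £6700.00) = £738.86 + 19.58% × £6713.00 = £2053.27

£2053.27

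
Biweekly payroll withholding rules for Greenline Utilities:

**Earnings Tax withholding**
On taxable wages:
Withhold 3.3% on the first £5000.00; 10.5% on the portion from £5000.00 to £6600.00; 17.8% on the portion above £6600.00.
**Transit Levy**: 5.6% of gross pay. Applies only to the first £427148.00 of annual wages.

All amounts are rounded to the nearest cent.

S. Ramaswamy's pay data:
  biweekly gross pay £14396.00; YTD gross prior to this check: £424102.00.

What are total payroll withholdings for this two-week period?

Earnings Tax: taxable = £14396.00
  £333.00 + 17.8% × (£14396.00 − £6600.00) = £333.00 + 17.8% × £7796.00 = £1720.69
Transit Levy: cap £427148.00 − YTD £424102.00 = £3046.00 subject; 5.6% × £3046.00 = £170.58
Total: £1720.69 + £170.58 = £1891.27

£1891.27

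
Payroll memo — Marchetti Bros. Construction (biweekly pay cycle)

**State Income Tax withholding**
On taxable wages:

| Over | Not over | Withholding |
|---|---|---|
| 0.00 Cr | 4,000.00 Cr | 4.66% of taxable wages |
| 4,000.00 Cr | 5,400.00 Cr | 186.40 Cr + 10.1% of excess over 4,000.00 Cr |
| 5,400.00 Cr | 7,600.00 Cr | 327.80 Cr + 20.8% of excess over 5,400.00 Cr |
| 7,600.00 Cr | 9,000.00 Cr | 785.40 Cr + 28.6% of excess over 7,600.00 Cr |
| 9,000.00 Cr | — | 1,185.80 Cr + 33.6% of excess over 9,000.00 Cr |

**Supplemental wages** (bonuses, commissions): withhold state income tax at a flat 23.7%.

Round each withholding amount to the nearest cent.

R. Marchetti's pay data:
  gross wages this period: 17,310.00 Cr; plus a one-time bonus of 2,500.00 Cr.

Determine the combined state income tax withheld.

4,570.46 Cr

State Income Tax: taxable = 17,310.00 Cr
  1,185.80 Cr + 33.6% × (17,310.00 Cr − 9,000.00 Cr) = 1,185.80 Cr + 33.6% × 8,310.00 Cr = 3,977.96 Cr
Supplemental (23.7% flat on bonus): 23.7% × 2,500.00 Cr = 592.50 Cr
Total state income tax: 3,977.96 Cr + 592.50 Cr = 4,570.46 Cr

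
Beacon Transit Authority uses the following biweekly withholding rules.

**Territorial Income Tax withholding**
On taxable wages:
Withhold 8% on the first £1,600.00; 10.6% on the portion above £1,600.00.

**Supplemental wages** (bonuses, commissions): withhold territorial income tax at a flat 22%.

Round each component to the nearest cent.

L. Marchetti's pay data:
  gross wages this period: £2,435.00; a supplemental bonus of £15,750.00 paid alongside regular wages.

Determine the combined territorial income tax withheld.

Territorial Income Tax: taxable = £2,435.00
  £128.00 + 10.6% × (£2,435.00 − £1,600.00) = £128.00 + 10.6% × £835.00 = £216.51
Supplemental (22% flat on bonus): 22% × £15,750.00 = £3,465.00
Total territorial income tax: £216.51 + £3,465.00 = £3,681.51

£3,681.51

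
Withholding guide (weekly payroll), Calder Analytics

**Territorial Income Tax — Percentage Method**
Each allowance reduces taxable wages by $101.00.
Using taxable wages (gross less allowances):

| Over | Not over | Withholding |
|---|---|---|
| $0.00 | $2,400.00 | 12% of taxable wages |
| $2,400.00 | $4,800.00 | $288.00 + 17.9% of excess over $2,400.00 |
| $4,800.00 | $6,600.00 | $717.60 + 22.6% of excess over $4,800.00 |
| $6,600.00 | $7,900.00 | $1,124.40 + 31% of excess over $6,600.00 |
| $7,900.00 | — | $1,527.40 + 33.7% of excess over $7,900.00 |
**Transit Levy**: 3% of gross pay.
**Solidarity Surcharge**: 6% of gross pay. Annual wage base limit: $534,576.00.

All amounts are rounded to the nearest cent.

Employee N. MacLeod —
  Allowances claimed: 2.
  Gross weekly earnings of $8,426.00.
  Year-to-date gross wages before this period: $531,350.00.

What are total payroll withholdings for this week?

Territorial Income Tax: taxable = $8,426.00 − 2×$101.00 = $8,224.00
  $1,527.40 + 33.7% × ($8,224.00 − $7,900.00) = $1,527.40 + 33.7% × $324.00 = $1,636.59
Transit Levy: 3% × $8,426.00 = $252.78
Solidarity Surcharge: cap $534,576.00 − YTD $531,350.00 = $3,226.00 subject; 6% × $3,226.00 = $193.56
Total: $1,636.59 + $252.78 + $193.56 = $2,082.93

$2,082.93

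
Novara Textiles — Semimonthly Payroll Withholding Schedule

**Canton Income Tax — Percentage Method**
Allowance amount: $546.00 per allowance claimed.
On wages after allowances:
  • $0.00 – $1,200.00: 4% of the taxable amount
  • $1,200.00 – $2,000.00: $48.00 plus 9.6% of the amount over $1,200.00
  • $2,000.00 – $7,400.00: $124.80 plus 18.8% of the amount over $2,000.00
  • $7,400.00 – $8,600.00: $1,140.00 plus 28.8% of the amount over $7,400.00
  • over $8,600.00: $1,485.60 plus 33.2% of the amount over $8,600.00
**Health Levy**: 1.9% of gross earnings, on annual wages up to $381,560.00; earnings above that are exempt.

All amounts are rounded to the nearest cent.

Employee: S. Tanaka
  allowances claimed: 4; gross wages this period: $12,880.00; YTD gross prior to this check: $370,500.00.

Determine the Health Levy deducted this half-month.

Health Levy: cap $381,560.00 − YTD $370,500.00 = $11,060.00 subject; 1.9% × $11,060.00 = $210.14

$210.14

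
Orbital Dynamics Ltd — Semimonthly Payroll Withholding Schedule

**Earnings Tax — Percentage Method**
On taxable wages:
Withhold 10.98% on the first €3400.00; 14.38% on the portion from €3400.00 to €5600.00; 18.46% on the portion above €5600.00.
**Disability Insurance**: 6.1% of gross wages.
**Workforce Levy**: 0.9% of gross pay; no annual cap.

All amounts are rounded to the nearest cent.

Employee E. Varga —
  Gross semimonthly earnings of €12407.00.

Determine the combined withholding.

Earnings Tax: taxable = €12407.00
  €689.68 + 18.46% × (€12407.00 − €5600.00) = €689.68 + 18.46% × €6807.00 = €1946.25
Disability Insurance: 6.1% × €12407.00 = €756.83
Workforce Levy: 0.9% × €12407.00 = €111.66
Total: €1946.25 + €756.83 + €111.66 = €2814.74

€2814.74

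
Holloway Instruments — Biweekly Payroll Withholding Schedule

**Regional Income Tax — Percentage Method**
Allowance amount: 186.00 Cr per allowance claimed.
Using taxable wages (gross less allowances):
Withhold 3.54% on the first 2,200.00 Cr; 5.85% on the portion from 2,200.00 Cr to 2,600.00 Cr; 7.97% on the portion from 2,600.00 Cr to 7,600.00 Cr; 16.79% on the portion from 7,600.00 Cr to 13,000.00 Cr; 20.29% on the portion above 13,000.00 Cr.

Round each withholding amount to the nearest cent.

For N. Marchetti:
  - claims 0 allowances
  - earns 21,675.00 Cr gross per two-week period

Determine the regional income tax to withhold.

3,166.60 Cr

Regional Income Tax: taxable = 21,675.00 Cr
  1,406.44 Cr + 20.29% × (21,675.00 Cr − 13,000.00 Cr) = 1,406.44 Cr + 20.29% × 8,675.00 Cr = 3,166.60 Cr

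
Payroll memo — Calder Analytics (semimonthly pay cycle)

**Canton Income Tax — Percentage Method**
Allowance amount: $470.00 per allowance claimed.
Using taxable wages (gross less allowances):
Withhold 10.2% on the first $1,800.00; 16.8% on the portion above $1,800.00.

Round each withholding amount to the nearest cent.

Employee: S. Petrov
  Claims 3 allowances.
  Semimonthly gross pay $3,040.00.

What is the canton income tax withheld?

$166.26

Canton Income Tax: taxable = $3,040.00 − 3×$470.00 = $1,630.00
  10.2% × $1,630.00 = $166.26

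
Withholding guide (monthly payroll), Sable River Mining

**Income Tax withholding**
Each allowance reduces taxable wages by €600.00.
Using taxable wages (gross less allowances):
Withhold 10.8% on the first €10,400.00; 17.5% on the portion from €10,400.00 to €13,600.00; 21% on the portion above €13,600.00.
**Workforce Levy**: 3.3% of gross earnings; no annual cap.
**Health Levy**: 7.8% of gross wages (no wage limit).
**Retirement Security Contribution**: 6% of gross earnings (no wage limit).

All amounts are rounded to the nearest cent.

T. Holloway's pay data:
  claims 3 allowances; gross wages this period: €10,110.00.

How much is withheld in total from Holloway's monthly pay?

Income Tax: taxable = €10,110.00 − 3×€600.00 = €8,310.00
  10.8% × €8,310.00 = €897.48
Workforce Levy: 3.3% × €10,110.00 = €333.63
Health Levy: 7.8% × €10,110.00 = €788.58
Retirement Security Contribution: 6% × €10,110.00 = €606.60
Total: €897.48 + €333.63 + €788.58 + €606.60 = €2,626.29

€2,626.29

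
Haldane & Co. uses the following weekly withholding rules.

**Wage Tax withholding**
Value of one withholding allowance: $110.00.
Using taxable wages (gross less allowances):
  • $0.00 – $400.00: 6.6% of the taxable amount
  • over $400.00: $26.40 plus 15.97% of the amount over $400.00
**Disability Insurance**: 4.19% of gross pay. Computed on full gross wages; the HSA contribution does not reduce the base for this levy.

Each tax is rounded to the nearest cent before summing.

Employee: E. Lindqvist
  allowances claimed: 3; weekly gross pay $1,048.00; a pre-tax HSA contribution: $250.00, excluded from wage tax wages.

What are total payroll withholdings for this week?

$81.17

Wage Tax: taxable = $1,048.00 − $250.00 − 3×$110.00 = $468.00
  $26.40 + 15.97% × ($468.00 − $400.00) = $26.40 + 15.97% × $68.00 = $37.26
Disability Insurance: 4.19% × $1,048.00 = $43.91
Total: $37.26 + $43.91 = $81.17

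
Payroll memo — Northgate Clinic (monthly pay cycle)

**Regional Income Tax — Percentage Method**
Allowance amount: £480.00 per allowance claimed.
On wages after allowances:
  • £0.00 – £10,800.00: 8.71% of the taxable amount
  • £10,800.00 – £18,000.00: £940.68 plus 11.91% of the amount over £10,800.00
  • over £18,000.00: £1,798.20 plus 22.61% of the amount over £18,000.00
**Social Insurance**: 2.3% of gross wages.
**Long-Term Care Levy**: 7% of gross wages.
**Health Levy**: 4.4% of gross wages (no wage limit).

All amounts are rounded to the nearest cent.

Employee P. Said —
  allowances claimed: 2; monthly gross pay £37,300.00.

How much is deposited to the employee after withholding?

£26,245.03

Regional Income Tax: taxable = £37,300.00 − 2×£480.00 = £36,340.00
  £1,798.20 + 22.61% × (£36,340.00 − £18,000.00) = £1,798.20 + 22.61% × £18,340.00 = £5,944.87
Social Insurance: 2.3% × £37,300.00 = £857.90
Long-Term Care Levy: 7% × £37,300.00 = £2,611.00
Health Levy: 4.4% × £37,300.00 = £1,641.20
Total withheld: £5,944.87 + £857.90 + £2,611.00 + £1,641.20 = £11,054.97
Net pay: £37,300.00 − £11,054.97 = £26,245.03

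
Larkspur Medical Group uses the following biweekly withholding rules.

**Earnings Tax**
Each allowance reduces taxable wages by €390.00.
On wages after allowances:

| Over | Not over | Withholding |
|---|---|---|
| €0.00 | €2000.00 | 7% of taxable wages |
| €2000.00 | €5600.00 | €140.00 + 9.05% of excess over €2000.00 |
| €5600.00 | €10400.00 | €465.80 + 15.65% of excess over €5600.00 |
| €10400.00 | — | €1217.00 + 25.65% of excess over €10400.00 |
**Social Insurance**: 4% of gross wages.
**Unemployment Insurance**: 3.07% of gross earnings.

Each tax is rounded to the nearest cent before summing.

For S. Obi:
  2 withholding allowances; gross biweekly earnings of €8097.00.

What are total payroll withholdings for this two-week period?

Earnings Tax: taxable = €8097.00 − 2×€390.00 = €7317.00
  €465.80 + 15.65% × (€7317.00 − €5600.00) = €465.80 + 15.65% × €1717.00 = €734.51
Social Insurance: 4% × €8097.00 = €323.88
Unemployment Insurance: 3.07% × €8097.00 = €248.58
Total: €734.51 + €323.88 + €248.58 = €1306.97

€1306.97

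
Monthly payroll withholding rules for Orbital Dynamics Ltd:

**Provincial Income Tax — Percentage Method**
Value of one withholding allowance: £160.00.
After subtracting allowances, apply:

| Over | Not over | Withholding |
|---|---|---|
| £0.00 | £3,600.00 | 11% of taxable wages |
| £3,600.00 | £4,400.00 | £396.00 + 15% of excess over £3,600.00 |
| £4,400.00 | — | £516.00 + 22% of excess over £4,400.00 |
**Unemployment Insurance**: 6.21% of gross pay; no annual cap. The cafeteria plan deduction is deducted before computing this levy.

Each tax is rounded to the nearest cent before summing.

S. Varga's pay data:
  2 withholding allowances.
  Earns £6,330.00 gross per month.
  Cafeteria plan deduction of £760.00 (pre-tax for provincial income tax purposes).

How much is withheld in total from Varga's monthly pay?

Provincial Income Tax: taxable = £6,330.00 − £760.00 − 2×£160.00 = £5,250.00
  £516.00 + 22% × (£5,250.00 − £4,400.00) = £516.00 + 22% × £850.00 = £703.00
Unemployment Insurance: 6.21% × £5,570.00 = £345.90
Total: £703.00 + £345.90 = £1,048.90

£1,048.90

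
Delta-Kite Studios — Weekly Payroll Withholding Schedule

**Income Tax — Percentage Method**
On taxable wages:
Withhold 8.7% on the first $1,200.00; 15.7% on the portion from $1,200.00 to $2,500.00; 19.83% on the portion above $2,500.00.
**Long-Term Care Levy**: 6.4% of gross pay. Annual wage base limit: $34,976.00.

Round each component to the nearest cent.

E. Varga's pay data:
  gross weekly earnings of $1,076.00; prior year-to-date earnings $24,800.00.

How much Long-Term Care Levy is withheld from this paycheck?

Long-Term Care Levy: 6.4% × $1,076.00 = $68.86

$68.86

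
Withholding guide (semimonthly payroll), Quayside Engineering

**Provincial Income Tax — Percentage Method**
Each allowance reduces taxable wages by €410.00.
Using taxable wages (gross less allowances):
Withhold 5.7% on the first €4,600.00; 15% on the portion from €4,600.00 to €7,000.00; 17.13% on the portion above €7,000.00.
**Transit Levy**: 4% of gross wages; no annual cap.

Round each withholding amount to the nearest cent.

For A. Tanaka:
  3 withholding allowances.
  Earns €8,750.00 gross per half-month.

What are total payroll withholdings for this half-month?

Provincial Income Tax: taxable = €8,750.00 − 3×€410.00 = €7,520.00
  €622.20 + 17.13% × (€7,520.00 − €7,000.00) = €622.20 + 17.13% × €520.00 = €711.28
Transit Levy: 4% × €8,750.00 = €350.00
Total: €711.28 + €350.00 = €1,061.28

€1,061.28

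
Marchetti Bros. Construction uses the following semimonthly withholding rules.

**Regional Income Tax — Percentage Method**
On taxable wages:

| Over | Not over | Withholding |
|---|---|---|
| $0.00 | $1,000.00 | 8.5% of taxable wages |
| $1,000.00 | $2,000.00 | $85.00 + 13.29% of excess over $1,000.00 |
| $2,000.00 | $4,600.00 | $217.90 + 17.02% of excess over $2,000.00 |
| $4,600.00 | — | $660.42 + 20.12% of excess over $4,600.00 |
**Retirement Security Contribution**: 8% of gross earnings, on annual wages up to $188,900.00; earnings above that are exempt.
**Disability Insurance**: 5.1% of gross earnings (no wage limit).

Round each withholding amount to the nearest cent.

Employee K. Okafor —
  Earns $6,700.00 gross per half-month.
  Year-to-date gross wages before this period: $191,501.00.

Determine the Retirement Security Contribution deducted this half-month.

Retirement Security Contribution: YTD $191,501.00 ≥ cap $188,900.00 → $0.00

$0.00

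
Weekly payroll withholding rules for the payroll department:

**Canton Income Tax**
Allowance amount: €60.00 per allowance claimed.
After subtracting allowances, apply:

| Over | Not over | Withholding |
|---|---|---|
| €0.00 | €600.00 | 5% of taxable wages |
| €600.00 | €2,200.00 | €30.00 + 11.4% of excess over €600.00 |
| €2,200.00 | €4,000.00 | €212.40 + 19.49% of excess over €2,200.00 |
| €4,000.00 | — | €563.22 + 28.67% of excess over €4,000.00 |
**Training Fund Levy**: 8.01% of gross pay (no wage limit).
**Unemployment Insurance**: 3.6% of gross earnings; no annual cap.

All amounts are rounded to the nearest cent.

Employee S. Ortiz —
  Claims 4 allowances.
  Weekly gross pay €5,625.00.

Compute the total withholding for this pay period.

€1,613.36

Canton Income Tax: taxable = €5,625.00 − 4×€60.00 = €5,385.00
  €563.22 + 28.67% × (€5,385.00 − €4,000.00) = €563.22 + 28.67% × €1,385.00 = €960.30
Training Fund Levy: 8.01% × €5,625.00 = €450.56
Unemployment Insurance: 3.6% × €5,625.00 = €202.50
Total: €960.30 + €450.56 + €202.50 = €1,613.36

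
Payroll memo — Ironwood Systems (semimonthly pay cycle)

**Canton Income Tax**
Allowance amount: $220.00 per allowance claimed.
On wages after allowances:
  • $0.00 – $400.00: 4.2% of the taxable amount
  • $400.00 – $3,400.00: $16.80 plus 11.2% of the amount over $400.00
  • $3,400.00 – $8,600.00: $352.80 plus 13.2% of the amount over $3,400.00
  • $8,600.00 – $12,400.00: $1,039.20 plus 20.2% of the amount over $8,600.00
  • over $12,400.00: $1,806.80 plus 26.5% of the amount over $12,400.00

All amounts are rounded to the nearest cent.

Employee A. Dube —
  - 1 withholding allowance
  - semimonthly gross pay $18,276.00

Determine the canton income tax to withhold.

$3,305.64

Canton Income Tax: taxable = $18,276.00 − 1×$220.00 = $18,056.00
  $1,806.80 + 26.5% × ($18,056.00 − $12,400.00) = $1,806.80 + 26.5% × $5,656.00 = $3,305.64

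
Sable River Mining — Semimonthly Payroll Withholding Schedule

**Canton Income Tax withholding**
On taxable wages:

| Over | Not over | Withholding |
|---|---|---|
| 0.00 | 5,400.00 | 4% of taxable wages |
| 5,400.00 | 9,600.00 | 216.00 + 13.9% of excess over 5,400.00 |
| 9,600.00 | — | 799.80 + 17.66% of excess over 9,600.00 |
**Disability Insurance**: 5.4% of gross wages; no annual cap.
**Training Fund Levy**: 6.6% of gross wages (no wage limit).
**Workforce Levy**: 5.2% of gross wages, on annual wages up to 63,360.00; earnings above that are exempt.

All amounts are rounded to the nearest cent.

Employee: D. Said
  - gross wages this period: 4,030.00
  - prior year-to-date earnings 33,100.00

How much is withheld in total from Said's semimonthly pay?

854.36

Canton Income Tax: taxable = 4,030.00
  4% × 4,030.00 = 161.20
Disability Insurance: 5.4% × 4,030.00 = 217.62
Training Fund Levy: 6.6% × 4,030.00 = 265.98
Workforce Levy: 5.2% × 4,030.00 = 209.56
Total: 161.20 + 217.62 + 265.98 + 209.56 = 854.36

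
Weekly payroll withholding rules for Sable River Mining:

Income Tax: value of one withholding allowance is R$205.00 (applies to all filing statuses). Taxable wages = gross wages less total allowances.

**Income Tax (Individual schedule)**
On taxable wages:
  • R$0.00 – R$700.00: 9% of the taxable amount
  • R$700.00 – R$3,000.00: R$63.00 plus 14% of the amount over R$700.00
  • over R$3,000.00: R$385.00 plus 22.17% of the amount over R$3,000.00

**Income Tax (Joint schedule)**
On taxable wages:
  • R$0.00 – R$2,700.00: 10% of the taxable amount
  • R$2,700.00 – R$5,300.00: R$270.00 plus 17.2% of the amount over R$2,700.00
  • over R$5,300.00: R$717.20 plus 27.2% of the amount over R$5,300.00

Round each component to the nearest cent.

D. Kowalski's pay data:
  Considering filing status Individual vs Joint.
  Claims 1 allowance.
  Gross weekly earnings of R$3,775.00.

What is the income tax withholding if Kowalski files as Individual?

R$511.37

Income Tax (Individual): taxable = R$3,775.00 − 1×R$205.00 = R$3,570.00
  R$385.00 + 22.17% × (R$3,570.00 − R$3,000.00) = R$385.00 + 22.17% × R$570.00 = R$511.37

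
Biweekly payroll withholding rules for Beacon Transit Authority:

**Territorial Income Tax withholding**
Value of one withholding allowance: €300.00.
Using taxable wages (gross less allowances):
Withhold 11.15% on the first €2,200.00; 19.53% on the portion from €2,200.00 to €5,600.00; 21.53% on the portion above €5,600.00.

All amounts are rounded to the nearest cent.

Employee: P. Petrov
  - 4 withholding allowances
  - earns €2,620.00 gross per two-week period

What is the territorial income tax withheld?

Territorial Income Tax: taxable = €2,620.00 − 4×€300.00 = €1,420.00
  11.15% × €1,420.00 = €158.33

€158.33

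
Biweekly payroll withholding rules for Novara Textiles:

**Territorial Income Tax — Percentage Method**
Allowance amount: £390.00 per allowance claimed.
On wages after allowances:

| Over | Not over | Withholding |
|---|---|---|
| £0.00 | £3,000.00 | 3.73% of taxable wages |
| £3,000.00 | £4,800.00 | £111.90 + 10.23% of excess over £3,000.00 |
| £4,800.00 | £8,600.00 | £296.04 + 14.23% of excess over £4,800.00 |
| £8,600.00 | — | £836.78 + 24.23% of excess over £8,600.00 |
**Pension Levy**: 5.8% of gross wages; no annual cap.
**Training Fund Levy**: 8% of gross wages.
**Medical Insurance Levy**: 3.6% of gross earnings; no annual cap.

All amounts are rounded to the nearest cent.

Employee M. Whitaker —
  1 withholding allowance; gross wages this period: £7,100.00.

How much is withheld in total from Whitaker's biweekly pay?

Territorial Income Tax: taxable = £7,100.00 − 1×£390.00 = £6,710.00
  £296.04 + 14.23% × (£6,710.00 − £4,800.00) = £296.04 + 14.23% × £1,910.00 = £567.83
Pension Levy: 5.8% × £7,100.00 = £411.80
Training Fund Levy: 8% × £7,100.00 = £568.00
Medical Insurance Levy: 3.6% × £7,100.00 = £255.60
Total: £567.83 + £411.80 + £568.00 + £255.60 = £1,803.23

£1,803.23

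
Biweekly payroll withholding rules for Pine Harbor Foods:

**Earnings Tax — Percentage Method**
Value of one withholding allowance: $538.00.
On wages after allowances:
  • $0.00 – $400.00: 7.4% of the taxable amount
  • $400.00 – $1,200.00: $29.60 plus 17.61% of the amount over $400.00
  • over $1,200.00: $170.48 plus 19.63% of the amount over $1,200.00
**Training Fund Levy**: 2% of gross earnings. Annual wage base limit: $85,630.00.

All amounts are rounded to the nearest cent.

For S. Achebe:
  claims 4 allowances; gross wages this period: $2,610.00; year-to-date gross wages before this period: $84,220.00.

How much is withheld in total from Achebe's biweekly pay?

Earnings Tax: taxable = $2,610.00 − 4×$538.00 = $458.00
  $29.60 + 17.61% × ($458.00 − $400.00) = $29.60 + 17.61% × $58.00 = $39.81
Training Fund Levy: cap $85,630.00 − YTD $84,220.00 = $1,410.00 subject; 2% × $1,410.00 = $28.20
Total: $39.81 + $28.20 = $68.01

$68.01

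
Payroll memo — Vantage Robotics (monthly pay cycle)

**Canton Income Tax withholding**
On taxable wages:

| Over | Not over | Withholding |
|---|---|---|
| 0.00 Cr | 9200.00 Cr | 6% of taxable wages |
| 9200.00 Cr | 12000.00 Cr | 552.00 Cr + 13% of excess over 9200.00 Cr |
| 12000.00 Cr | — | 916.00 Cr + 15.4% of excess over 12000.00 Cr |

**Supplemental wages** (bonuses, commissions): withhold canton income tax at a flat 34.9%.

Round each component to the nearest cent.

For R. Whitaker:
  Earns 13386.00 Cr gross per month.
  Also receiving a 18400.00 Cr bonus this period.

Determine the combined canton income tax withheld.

Canton Income Tax: taxable = 13386.00 Cr
  916.00 Cr + 15.4% × (13386.00 Cr − 12000.00 Cr) = 916.00 Cr + 15.4% × 1386.00 Cr = 1129.44 Cr
Supplemental (34.9% flat on bonus): 34.9% × 18400.00 Cr = 6421.60 Cr
Total canton income tax: 1129.44 Cr + 6421.60 Cr = 7551.04 Cr

7551.04 Cr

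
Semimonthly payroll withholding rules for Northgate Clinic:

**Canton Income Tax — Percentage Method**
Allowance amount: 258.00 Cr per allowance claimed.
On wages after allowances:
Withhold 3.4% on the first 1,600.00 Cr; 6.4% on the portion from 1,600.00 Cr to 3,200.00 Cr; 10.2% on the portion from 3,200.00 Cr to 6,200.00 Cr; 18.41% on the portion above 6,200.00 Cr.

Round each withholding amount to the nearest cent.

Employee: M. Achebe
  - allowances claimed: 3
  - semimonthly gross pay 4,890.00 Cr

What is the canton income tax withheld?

Canton Income Tax: taxable = 4,890.00 Cr − 3×258.00 Cr = 4,116.00 Cr
  156.80 Cr + 10.2% × (4,116.00 Cr − 3,200.00 Cr) = 156.80 Cr + 10.2% × 916.00 Cr = 250.23 Cr

250.23 Cr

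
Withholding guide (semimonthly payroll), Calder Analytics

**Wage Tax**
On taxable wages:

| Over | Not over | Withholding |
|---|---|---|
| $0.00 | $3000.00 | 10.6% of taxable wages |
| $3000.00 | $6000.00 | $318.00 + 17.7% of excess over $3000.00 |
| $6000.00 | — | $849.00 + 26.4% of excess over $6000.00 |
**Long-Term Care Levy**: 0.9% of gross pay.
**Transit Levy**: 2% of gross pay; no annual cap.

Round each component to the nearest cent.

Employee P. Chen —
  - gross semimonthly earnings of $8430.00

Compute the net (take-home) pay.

$6695.01

Wage Tax: taxable = $8430.00
  $849.00 + 26.4% × ($8430.00 − $6000.00) = $849.00 + 26.4% × $2430.00 = $1490.52
Long-Term Care Levy: 0.9% × $8430.00 = $75.87
Transit Levy: 2% × $8430.00 = $168.60
Total withheld: $1490.52 + $75.87 + $168.60 = $1734.99
Net pay: $8430.00 − $1734.99 = $6695.01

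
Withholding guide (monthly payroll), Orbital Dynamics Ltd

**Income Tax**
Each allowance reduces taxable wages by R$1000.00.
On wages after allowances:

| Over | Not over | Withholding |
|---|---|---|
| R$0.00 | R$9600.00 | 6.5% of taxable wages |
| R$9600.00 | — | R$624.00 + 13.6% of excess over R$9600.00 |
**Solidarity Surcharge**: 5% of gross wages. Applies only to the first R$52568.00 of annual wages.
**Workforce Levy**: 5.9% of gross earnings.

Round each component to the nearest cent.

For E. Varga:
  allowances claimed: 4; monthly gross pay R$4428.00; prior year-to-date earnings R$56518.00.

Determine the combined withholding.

R$289.07

Income Tax: taxable = R$4428.00 − 4×R$1000.00 = R$428.00
  6.5% × R$428.00 = R$27.82
Solidarity Surcharge: YTD R$56518.00 ≥ cap R$52568.00 → R$0.00
Workforce Levy: 5.9% × R$4428.00 = R$261.25
Total: R$27.82 + R$0.00 + R$261.25 = R$289.07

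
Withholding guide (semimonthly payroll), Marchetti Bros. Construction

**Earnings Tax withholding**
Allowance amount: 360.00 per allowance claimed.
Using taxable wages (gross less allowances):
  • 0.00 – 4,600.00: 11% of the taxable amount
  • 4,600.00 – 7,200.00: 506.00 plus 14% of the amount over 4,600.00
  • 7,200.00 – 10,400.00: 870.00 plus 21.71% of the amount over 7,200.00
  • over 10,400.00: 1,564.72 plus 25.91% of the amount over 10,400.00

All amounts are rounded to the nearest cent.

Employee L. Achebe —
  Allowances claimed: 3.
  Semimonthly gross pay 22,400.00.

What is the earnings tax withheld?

4,394.09

Earnings Tax: taxable = 22,400.00 − 3×360.00 = 21,320.00
  1,564.72 + 25.91% × (21,320.00 − 10,400.00) = 1,564.72 + 25.91% × 10,920.00 = 4,394.09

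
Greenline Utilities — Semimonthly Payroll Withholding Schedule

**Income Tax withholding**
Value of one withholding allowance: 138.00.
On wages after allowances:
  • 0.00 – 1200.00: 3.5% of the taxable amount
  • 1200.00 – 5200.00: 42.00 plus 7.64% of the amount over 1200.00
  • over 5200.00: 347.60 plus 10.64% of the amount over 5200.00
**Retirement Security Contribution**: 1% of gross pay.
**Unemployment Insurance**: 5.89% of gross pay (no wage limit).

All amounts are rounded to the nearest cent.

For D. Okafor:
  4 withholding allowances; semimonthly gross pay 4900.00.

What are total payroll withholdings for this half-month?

Income Tax: taxable = 4900.00 − 4×138.00 = 4348.00
  42.00 + 7.64% × (4348.00 − 1200.00) = 42.00 + 7.64% × 3148.00 = 282.51
Retirement Security Contribution: 1% × 4900.00 = 49.00
Unemployment Insurance: 5.89% × 4900.00 = 288.61
Total: 282.51 + 49.00 + 288.61 = 620.12

620.12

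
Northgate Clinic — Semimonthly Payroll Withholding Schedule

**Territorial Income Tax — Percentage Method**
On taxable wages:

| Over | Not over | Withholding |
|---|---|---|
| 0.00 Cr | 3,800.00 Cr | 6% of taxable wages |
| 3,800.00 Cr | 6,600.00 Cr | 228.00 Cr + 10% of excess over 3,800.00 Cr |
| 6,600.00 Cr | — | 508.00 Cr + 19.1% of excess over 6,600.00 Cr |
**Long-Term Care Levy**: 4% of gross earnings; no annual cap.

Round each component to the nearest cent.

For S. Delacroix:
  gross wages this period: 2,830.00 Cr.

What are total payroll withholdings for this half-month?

Territorial Income Tax: taxable = 2,830.00 Cr
  6% × 2,830.00 Cr = 169.80 Cr
Long-Term Care Levy: 4% × 2,830.00 Cr = 113.20 Cr
Total: 169.80 Cr + 113.20 Cr = 283.00 Cr

283.00 Cr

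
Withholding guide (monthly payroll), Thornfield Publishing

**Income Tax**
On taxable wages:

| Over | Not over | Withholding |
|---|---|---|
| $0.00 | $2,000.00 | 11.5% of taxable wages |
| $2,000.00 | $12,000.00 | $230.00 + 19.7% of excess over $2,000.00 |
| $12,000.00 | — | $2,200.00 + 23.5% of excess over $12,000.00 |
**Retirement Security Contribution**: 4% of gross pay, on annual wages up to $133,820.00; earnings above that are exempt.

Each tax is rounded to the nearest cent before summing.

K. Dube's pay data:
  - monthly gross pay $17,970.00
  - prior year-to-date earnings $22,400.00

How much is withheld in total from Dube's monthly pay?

$4,321.75

Income Tax: taxable = $17,970.00
  $2,200.00 + 23.5% × ($17,970.00 − $12,000.00) = $2,200.00 + 23.5% × $5,970.00 = $3,602.95
Retirement Security Contribution: 4% × $17,970.00 = $718.80
Total: $3,602.95 + $718.80 = $4,321.75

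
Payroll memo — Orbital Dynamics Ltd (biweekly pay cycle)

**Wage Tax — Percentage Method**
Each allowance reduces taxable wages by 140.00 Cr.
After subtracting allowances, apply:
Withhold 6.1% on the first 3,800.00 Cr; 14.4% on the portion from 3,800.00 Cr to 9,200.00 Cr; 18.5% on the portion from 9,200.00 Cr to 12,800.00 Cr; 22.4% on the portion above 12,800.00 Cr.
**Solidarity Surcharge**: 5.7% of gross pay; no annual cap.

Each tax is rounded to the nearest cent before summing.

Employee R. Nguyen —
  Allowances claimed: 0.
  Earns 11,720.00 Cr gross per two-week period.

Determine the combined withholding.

Wage Tax: taxable = 11,720.00 Cr
  1,009.40 Cr + 18.5% × (11,720.00 Cr − 9,200.00 Cr) = 1,009.40 Cr + 18.5% × 2,520.00 Cr = 1,475.60 Cr
Solidarity Surcharge: 5.7% × 11,720.00 Cr = 668.04 Cr
Total: 1,475.60 Cr + 668.04 Cr = 2,143.64 Cr

2,143.64 Cr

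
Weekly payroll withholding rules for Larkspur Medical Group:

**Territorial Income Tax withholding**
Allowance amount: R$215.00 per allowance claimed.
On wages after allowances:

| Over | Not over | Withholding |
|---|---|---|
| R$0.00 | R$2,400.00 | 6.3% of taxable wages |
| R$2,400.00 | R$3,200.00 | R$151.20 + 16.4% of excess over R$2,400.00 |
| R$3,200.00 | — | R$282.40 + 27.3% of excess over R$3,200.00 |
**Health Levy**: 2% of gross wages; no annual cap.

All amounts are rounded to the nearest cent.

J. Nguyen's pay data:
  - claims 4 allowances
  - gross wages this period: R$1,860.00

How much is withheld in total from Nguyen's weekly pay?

Territorial Income Tax: taxable = R$1,860.00 − 4×R$215.00 = R$1,000.00
  6.3% × R$1,000.00 = R$63.00
Health Levy: 2% × R$1,860.00 = R$37.20
Total: R$63.00 + R$37.20 = R$100.20

R$100.20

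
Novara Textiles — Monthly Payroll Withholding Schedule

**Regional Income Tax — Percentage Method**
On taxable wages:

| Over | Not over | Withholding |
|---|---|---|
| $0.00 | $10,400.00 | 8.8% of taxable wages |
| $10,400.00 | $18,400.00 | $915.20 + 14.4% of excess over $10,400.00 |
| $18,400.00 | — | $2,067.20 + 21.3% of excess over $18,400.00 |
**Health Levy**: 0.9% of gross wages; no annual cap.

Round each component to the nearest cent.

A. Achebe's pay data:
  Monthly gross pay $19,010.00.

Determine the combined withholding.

$2,368.22

Regional Income Tax: taxable = $19,010.00
  $2,067.20 + 21.3% × ($19,010.00 − $18,400.00) = $2,067.20 + 21.3% × $610.00 = $2,197.13
Health Levy: 0.9% × $19,010.00 = $171.09
Total: $2,197.13 + $171.09 = $2,368.22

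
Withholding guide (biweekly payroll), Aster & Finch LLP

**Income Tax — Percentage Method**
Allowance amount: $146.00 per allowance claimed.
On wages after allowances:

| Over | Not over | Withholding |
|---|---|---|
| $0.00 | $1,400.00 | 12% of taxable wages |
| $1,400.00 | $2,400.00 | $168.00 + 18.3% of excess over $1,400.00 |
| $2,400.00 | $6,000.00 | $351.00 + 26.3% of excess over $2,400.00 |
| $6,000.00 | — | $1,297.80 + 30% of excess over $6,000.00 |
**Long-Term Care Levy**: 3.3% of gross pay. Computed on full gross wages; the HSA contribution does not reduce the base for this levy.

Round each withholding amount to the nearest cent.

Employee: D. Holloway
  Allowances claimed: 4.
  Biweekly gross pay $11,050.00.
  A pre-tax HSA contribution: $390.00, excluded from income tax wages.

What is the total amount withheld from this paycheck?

Income Tax: taxable = $11,050.00 − $390.00 − 4×$146.00 = $10,076.00
  $1,297.80 + 30% × ($10,076.00 − $6,000.00) = $1,297.80 + 30% × $4,076.00 = $2,520.60
Long-Term Care Levy: 3.3% × $11,050.00 = $364.65
Total: $2,520.60 + $364.65 = $2,885.25

$2,885.25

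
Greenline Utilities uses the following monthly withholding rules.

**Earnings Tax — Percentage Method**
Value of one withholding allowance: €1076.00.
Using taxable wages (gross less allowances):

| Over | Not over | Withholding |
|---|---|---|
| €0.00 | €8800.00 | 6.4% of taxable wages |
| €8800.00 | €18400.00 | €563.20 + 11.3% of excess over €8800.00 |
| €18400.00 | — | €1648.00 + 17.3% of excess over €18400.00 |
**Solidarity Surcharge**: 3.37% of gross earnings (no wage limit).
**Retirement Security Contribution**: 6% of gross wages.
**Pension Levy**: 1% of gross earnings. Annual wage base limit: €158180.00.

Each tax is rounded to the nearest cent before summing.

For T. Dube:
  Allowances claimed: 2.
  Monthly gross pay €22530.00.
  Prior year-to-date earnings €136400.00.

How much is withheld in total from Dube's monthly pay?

Earnings Tax: taxable = €22530.00 − 2×€1076.00 = €20378.00
  €1648.00 + 17.3% × (€20378.00 − €18400.00) = €1648.00 + 17.3% × €1978.00 = €1990.19
Solidarity Surcharge: 3.37% × €22530.00 = €759.26
Retirement Security Contribution: 6% × €22530.00 = €1351.80
Pension Levy: cap €158180.00 − YTD €136400.00 = €21780.00 subject; 1% × €21780.00 = €217.80
Total: €1990.19 + €759.26 + €1351.80 + €217.80 = €4319.05

€4319.05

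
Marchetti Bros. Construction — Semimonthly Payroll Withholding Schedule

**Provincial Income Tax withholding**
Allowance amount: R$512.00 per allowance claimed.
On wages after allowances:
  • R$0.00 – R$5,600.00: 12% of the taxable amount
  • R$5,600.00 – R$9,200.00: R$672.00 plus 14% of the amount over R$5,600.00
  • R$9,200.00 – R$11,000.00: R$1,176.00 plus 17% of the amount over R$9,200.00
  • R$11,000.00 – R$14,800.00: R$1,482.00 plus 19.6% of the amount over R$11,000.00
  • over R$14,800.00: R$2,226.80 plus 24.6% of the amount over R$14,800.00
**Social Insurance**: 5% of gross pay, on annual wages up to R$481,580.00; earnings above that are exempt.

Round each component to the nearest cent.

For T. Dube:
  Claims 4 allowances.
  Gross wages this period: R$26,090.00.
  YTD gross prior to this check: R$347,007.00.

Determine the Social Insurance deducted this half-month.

Social Insurance: 5% × R$26,090.00 = R$1,304.50

R$1,304.50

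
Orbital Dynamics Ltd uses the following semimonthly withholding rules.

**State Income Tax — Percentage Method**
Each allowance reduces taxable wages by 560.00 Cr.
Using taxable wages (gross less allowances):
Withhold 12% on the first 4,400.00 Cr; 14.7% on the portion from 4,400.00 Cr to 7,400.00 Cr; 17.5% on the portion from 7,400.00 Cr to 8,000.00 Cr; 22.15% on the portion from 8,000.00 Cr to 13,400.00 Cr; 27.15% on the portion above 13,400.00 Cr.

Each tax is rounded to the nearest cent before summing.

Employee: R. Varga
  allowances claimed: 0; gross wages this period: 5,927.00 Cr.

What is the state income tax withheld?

State Income Tax: taxable = 5,927.00 Cr
  528.00 Cr + 14.7% × (5,927.00 Cr − 4,400.00 Cr) = 528.00 Cr + 14.7% × 1,527.00 Cr = 752.47 Cr

752.47 Cr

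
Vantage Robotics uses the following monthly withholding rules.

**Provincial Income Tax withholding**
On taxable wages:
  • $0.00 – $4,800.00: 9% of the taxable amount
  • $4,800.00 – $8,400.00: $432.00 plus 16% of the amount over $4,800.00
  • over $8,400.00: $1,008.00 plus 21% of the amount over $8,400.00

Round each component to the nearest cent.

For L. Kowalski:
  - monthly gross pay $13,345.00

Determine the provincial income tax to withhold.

Provincial Income Tax: taxable = $13,345.00
  $1,008.00 + 21% × ($13,345.00 − $8,400.00) = $1,008.00 + 21% × $4,945.00 = $2,046.45

$2,046.45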